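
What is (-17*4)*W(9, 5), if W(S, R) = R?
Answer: -340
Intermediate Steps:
(-17*4)*W(9, 5) = -17*4*5 = -68*5 = -340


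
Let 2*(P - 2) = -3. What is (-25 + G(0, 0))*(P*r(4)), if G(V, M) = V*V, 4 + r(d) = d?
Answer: 0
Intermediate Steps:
P = 1/2 (P = 2 + (1/2)*(-3) = 2 - 3/2 = 1/2 ≈ 0.50000)
r(d) = -4 + d
G(V, M) = V**2
(-25 + G(0, 0))*(P*r(4)) = (-25 + 0**2)*((-4 + 4)/2) = (-25 + 0)*((1/2)*0) = -25*0 = 0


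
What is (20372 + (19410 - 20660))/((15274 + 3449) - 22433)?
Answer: -9561/1855 ≈ -5.1542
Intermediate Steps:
(20372 + (19410 - 20660))/((15274 + 3449) - 22433) = (20372 - 1250)/(18723 - 22433) = 19122/(-3710) = 19122*(-1/3710) = -9561/1855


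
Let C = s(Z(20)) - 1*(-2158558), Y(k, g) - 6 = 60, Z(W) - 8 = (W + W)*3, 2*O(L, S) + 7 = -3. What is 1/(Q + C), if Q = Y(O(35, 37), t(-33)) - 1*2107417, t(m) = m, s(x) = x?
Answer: 1/51335 ≈ 1.9480e-5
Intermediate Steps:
O(L, S) = -5 (O(L, S) = -7/2 + (½)*(-3) = -7/2 - 3/2 = -5)
Z(W) = 8 + 6*W (Z(W) = 8 + (W + W)*3 = 8 + (2*W)*3 = 8 + 6*W)
Y(k, g) = 66 (Y(k, g) = 6 + 60 = 66)
Q = -2107351 (Q = 66 - 1*2107417 = 66 - 2107417 = -2107351)
C = 2158686 (C = (8 + 6*20) - 1*(-2158558) = (8 + 120) + 2158558 = 128 + 2158558 = 2158686)
1/(Q + C) = 1/(-2107351 + 2158686) = 1/51335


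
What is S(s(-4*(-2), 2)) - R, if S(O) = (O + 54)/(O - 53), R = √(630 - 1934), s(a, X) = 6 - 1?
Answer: -59/48 - 2*I*√326 ≈ -1.2292 - 36.111*I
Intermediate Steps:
s(a, X) = 5
R = 2*I*√326 (R = √(-1304) = 2*I*√326 ≈ 36.111*I)
S(O) = (54 + O)/(-53 + O)
S(s(-4*(-2), 2)) - R = (54 + 5)/(-53 + 5) - 2*I*√326 = 59/(-48) - 2*I*√326 = -1/48*59 - 2*I*√326 = -59/48 - 2*I*√326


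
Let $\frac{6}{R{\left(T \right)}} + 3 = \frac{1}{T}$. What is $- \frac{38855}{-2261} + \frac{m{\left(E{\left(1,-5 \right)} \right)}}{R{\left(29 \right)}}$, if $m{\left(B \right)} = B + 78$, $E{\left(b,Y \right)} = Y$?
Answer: $- \frac{195626}{10353} \approx -18.896$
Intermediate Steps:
$R{\left(T \right)} = \frac{6}{-3 + \frac{1}{T}}$
$m{\left(B \right)} = 78 + B$
$- \frac{38855}{-2261} + \frac{m{\left(E{\left(1,-5 \right)} \right)}}{R{\left(29 \right)}} = - \frac{38855}{-2261} + \frac{78 - 5}{\left(-6\right) 29 \frac{1}{-1 + 3 \cdot 29}} = \left(-38855\right) \left(- \frac{1}{2261}\right) + \frac{73}{\left(-6\right) 29 \frac{1}{-1 + 87}} = \frac{2045}{119} + \frac{73}{\left(-6\right) 29 \cdot \frac{1}{86}} = \frac{2045}{119} + \frac{73}{- \frac{87}{43}} = \frac{2045}{119} + 73 \left(- \frac{43}{87}\right) = \frac{2045}{119} - \frac{3139}{87} = - \frac{195626}{10353}$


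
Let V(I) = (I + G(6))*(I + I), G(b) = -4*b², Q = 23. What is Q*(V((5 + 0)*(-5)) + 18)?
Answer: 194764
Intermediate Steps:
V(I) = 2*I*(-144 + I) (V(I) = (I - 4*6²)*(I + I) = (I - 4*36)*(2*I) = (I - 144)*(2*I) = (-144 + I)*(2*I) = 2*I*(-144 + I))
Q*(V((5 + 0)*(-5)) + 18) = 23*(2*((5 + 0)*(-5))*(-144 + (5 + 0)*(-5)) + 18) = 23*(2*(5*(-5))*(-144 + 5*(-5)) + 18) = 23*(2*(-25)*(-144 - 25) + 18) = 23*(2*(-25)*(-169) + 18) = 23*(8450 + 18) = 23*8468 = 194764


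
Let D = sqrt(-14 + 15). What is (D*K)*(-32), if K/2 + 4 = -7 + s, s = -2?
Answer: 832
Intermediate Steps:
K = -26 (K = -8 + 2*(-7 - 2) = -8 + 2*(-9) = -8 - 18 = -26)
D = 1 (D = sqrt(1) = 1)
(D*K)*(-32) = (1*(-26))*(-32) = -26*(-32) = 832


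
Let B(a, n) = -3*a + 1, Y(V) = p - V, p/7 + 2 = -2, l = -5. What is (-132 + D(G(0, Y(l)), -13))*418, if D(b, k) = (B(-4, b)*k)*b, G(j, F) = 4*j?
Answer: -55176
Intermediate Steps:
p = -28 (p = -14 + 7*(-2) = -14 - 14 = -28)
Y(V) = -28 - V
B(a, n) = 1 - 3*a
D(b, k) = 13*b*k (D(b, k) = ((1 - 3*(-4))*k)*b = ((1 + 12)*k)*b = (13*k)*b = 13*b*k)
(-132 + D(G(0, Y(l)), -13))*418 = (-132 + 13*(4*0)*(-13))*418 = (-132 + 13*0*(-13))*418 = (-132 + 0)*418 = -132*418 = -55176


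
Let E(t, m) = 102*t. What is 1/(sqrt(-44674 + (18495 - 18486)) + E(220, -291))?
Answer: 4488/100719653 - I*sqrt(44665)/503598265 ≈ 4.4559e-5 - 4.1966e-7*I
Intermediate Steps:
1/(sqrt(-44674 + (18495 - 18486)) + E(220, -291)) = 1/(sqrt(-44674 + (18495 - 18486)) + 102*220) = 1/(sqrt(-44674 + 9) + 22440) = 1/(sqrt(-44665) + 22440) = 1/(I*sqrt(44665) + 22440) = 1/(22440 + I*sqrt(44665))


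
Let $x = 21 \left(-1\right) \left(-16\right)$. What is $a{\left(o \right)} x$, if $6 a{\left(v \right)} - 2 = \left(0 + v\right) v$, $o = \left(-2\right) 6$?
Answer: $8176$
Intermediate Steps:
$o = -12$
$x = 336$ ($x = \left(-21\right) \left(-16\right) = 336$)
$a{\left(v \right)} = \frac{1}{3} + \frac{v^{2}}{6}$ ($a{\left(v \right)} = \frac{1}{3} + \frac{\left(0 + v\right) v}{6} = \frac{1}{3} + \frac{v v}{6} = \frac{1}{3} + \frac{v^{2}}{6}$)
$a{\left(o \right)} x = \left(\frac{1}{3} + \frac{\left(-12\right)^{2}}{6}\right) 336 = \left(\frac{1}{3} + \frac{1}{6} \cdot 144\right) 336 = \left(\frac{1}{3} + 24\right) 336 = \frac{73}{3} \cdot 336 = 8176$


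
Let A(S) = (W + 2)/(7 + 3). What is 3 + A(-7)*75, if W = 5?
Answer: 111/2 ≈ 55.500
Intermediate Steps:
A(S) = 7/10 (A(S) = (5 + 2)/(7 + 3) = 7/10)
3 + A(-7)*75 = 3 + (7/10)*75 = 3 + 105/2 = 111/2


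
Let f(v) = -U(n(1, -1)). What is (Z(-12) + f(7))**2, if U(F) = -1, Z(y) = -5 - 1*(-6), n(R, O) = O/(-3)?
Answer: 4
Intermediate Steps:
n(R, O) = -O/3 (n(R, O) = O*(-1/3) = -O/3)
Z(y) = 1 (Z(y) = -5 + 6 = 1)
f(v) = 1 (f(v) = -1*(-1) = 1)
(Z(-12) + f(7))**2 = (1 + 1)**2 = 2**2 = 4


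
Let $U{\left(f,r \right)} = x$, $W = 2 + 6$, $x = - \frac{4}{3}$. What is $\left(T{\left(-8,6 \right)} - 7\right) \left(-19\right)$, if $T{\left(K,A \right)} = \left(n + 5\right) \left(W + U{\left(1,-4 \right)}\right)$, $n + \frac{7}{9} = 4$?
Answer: $- \frac{24529}{27} \approx -908.48$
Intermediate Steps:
$n = \frac{29}{9}$ ($n = - \frac{7}{9} + 4 = \frac{29}{9} \approx 3.2222$)
$x = - \frac{4}{3}$ ($x = \left(-4\right) \frac{1}{3} = - \frac{4}{3} \approx -1.3333$)
$W = 8$
$U{\left(f,r \right)} = - \frac{4}{3}$
$T{\left(K,A \right)} = \frac{1480}{27}$ ($T{\left(K,A \right)} = \left(\frac{29}{9} + 5\right) \left(8 - \frac{4}{3}\right) = \frac{74}{9} \cdot \frac{20}{3} = \frac{1480}{27}$)
$\left(T{\left(-8,6 \right)} - 7\right) \left(-19\right) = \left(\frac{1480}{27} - 7\right) \left(-19\right) = \frac{1291}{27} \left(-19\right) = - \frac{24529}{27}$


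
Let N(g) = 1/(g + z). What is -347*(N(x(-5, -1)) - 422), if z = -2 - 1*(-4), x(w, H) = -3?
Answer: 146781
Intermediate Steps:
z = 2 (z = -2 + 4 = 2)
N(g) = 1/(2 + g) (N(g) = 1/(g + 2) = 1/(2 + g))
-347*(N(x(-5, -1)) - 422) = -347*(1/(2 - 3) - 422) = -347*(1/(-1) - 422) = -347*(-1 - 422) = -347*(-423) = 146781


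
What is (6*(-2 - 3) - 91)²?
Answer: 14641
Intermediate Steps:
(6*(-2 - 3) - 91)² = (6*(-5) - 91)² = (-30 - 91)² = (-121)² = 14641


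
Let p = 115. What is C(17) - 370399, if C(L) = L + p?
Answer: -370267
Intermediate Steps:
C(L) = 115 + L (C(L) = L + 115 = 115 + L)
C(17) - 370399 = (115 + 17) - 370399 = 132 - 370399 = -370267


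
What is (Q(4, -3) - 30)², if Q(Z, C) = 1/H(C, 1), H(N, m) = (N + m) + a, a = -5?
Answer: 44521/49 ≈ 908.59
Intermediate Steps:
H(N, m) = -5 + N + m (H(N, m) = (N + m) - 5 = -5 + N + m)
Q(Z, C) = 1/(-4 + C) (Q(Z, C) = 1/(-5 + C + 1) = 1/(-4 + C))
(Q(4, -3) - 30)² = (1/(-4 - 3) - 30)² = (1/(-7) - 30)² = (-⅐ - 30)² = (-211/7)² = 44521/49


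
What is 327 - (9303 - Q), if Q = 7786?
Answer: -1190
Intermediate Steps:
327 - (9303 - Q) = 327 - (9303 - 1*7786) = 327 - (9303 - 7786) = 327 - 1*1517 = 327 - 1517 = -1190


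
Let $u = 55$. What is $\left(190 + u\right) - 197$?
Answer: $48$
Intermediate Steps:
$\left(190 + u\right) - 197 = \left(190 + 55\right) - 197 = 245 - 197 = 48$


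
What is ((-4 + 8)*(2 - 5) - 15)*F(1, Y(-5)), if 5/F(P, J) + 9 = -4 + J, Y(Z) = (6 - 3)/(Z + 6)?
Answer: 27/2 ≈ 13.500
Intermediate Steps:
Y(Z) = 3/(6 + Z)
F(P, J) = 5/(-13 + J) (F(P, J) = 5/(-9 + (-4 + J)) = 5/(-13 + J))
((-4 + 8)*(2 - 5) - 15)*F(1, Y(-5)) = ((-4 + 8)*(2 - 5) - 15)*(5/(-13 + 3/(6 - 5))) = (4*(-3) - 15)*(5/(-13 + 3/1)) = (-12 - 15)*(5/(-13 + 3*1)) = -135/(-13 + 3) = -135/(-10) = -135*(-1)/10 = -27*(-½) = 27/2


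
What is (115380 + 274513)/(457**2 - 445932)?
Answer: -55699/33869 ≈ -1.6445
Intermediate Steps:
(115380 + 274513)/(457**2 - 445932) = 389893/(208849 - 445932) = 389893/(-237083) = 389893*(-1/237083) = -55699/33869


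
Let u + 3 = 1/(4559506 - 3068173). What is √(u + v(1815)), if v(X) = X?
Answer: √4030022301294201/1491333 ≈ 42.568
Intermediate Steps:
u = -4473998/1491333 (u = -3 + 1/(4559506 - 3068173) = -3 + 1/1491333 = -4473998/1491333 ≈ -3.0000)
√(u + v(1815)) = √(-4473998/1491333 + 1815) = √(2702295397/1491333) = √4030022301294201/1491333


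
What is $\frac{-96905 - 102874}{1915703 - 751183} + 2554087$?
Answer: $\frac{2974285193461}{1164520} \approx 2.5541 \cdot 10^{6}$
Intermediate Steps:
$\frac{-96905 - 102874}{1915703 - 751183} + 2554087 = - \frac{199779}{1164520} + 2554087 = \frac{2974285193461}{1164520}$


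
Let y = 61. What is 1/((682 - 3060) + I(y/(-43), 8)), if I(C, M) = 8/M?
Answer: -1/2377 ≈ -0.00042070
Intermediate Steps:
1/((682 - 3060) + I(y/(-43), 8)) = 1/((682 - 3060) + 8/8) = 1/(-2378 + 8*(⅛)) = 1/(-2378 + 1) = 1/(-2377) = -1/2377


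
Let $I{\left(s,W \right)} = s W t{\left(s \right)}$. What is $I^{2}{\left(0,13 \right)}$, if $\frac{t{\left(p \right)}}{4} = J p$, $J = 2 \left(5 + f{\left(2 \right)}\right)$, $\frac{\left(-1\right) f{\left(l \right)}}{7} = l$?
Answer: $0$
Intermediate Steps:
$f{\left(l \right)} = - 7 l$
$J = -18$ ($J = 2 \left(5 - 14\right) = 2 \left(-9\right) = -18$)
$t{\left(p \right)} = - 72 p$ ($t{\left(p \right)} = 4 \left(- 18 p\right) = - 72 p$)
$I{\left(s,W \right)} = - 72 W s^{2}$ ($I{\left(s,W \right)} = s W \left(- 72 s\right) = W s \left(- 72 s\right) = - 72 W s^{2}$)
$I^{2}{\left(0,13 \right)} = \left(\left(-72\right) 13 \cdot 0^{2}\right)^{2} = \left(\left(-72\right) 13 \cdot 0\right)^{2} = 0^{2} = 0$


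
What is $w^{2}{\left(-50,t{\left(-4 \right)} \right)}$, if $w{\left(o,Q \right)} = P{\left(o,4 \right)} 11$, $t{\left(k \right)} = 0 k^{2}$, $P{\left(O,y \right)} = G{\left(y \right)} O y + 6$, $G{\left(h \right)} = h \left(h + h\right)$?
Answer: $4946871556$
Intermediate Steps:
$G{\left(h \right)} = 2 h^{2}$ ($G{\left(h \right)} = h 2 h = 2 h^{2}$)
$P{\left(O,y \right)} = 6 + 2 O y^{3}$ ($P{\left(O,y \right)} = 2 y^{2} O y + 6 = 2 O y^{2} y + 6 = 2 O y^{3} + 6 = 6 + 2 O y^{3}$)
$t{\left(k \right)} = 0$
$w{\left(o,Q \right)} = 66 + 1408 o$ ($w{\left(o,Q \right)} = \left(6 + 2 o 4^{3}\right) 11 = \left(6 + 2 o 64\right) 11 = \left(6 + 128 o\right) 11 = 66 + 1408 o$)
$w^{2}{\left(-50,t{\left(-4 \right)} \right)} = \left(66 + 1408 \left(-50\right)\right)^{2} = \left(66 - 70400\right)^{2} = \left(-70334\right)^{2} = 4946871556$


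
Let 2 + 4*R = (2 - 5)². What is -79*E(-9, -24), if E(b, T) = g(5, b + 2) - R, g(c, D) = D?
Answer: 2765/4 ≈ 691.25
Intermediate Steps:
R = 7/4 (R = -½ + (2 - 5)²/4 = -½ + (¼)*(-3)² = -½ + (¼)*9 = -½ + 9/4 = 7/4 ≈ 1.7500)
E(b, T) = ¼ + b (E(b, T) = (b + 2) - 1*7/4 = (2 + b) - 7/4 = ¼ + b)
-79*E(-9, -24) = -79*(¼ - 9) = -79*(-35/4) = 2765/4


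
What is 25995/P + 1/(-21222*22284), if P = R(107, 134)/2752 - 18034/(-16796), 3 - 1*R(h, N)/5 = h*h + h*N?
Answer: -17757163723559454521/31266968406037128 ≈ -567.92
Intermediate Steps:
R(h, N) = 15 - 5*h² - 5*N*h (R(h, N) = 15 - 5*(h*h + h*N) = 15 - 5*(h² + N*h) = 15 + (-5*h² - 5*N*h) = 15 - 5*h² - 5*N*h)
P = -66115961/1444456 (P = (15 - 5*107² - 5*134*107)/2752 - 18034/(-16796) = (15 - 5*11449 - 71690)*(1/2752) - 18034*(-1/16796) = (15 - 57245 - 71690)*(1/2752) + 9017/8398 = -128920*1/2752 + 9017/8398 = -16115/344 + 9017/8398 = -66115961/1444456 ≈ -45.772)
25995/P + 1/(-21222*22284) = 25995/(-66115961/1444456) + 1/(-21222*22284) = 25995*(-1444456/66115961) - 1/21222*1/22284 = -37548633720/66115961 - 1/472911048 = -17757163723559454521/31266968406037128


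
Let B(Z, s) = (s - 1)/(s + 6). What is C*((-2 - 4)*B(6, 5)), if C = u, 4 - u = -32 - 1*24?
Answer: -1440/11 ≈ -130.91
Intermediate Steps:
B(Z, s) = (-1 + s)/(6 + s)
u = 60 (u = 4 - (-32 - 1*24) = 4 - (-32 - 24) = 4 - 1*(-56) = 4 + 56 = 60)
C = 60
C*((-2 - 4)*B(6, 5)) = 60*((-2 - 4)*((-1 + 5)/(6 + 5))) = 60*(-6*4/11) = 60*(-24/11) = -1440/11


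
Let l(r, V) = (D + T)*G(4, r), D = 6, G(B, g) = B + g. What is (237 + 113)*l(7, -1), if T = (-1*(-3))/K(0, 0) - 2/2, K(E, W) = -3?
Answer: 15400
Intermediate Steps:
T = -2 (T = -1*(-3)/(-3) - 2/2 = 3*(-1/3) - 2*1/2 = -1 - 1 = -2)
l(r, V) = 16 + 4*r (l(r, V) = (6 - 2)*(4 + r) = 4*(4 + r) = 16 + 4*r)
(237 + 113)*l(7, -1) = (237 + 113)*(16 + 4*7) = 350*(16 + 28) = 350*44 = 15400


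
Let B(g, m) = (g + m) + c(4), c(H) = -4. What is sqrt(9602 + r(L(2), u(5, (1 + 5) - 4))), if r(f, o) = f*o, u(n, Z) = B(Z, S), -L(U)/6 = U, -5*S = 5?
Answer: sqrt(9638) ≈ 98.173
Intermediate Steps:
S = -1 (S = -1/5*5 = -1)
L(U) = -6*U
B(g, m) = -4 + g + m (B(g, m) = (g + m) - 4 = -4 + g + m)
u(n, Z) = -5 + Z (u(n, Z) = -4 + Z - 1 = -5 + Z)
sqrt(9602 + r(L(2), u(5, (1 + 5) - 4))) = sqrt(9602 + (-6*2)*(-5 + ((1 + 5) - 4))) = sqrt(9602 - 12*(-5 + (6 - 4))) = sqrt(9602 - 12*(-5 + 2)) = sqrt(9602 - 12*(-3)) = sqrt(9602 + 36) = sqrt(9638)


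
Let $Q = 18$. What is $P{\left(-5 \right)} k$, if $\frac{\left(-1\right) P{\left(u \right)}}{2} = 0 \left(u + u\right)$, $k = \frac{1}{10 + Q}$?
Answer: $0$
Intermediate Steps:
$k = \frac{1}{28}$ ($k = \frac{1}{10 + 18} = \frac{1}{28} \approx 0.035714$)
$P{\left(u \right)} = 0$ ($P{\left(u \right)} = - 2 \cdot 0 \left(u + u\right) = - 2 \cdot 0 \cdot 2 u = \left(-2\right) 0 = 0$)
$P{\left(-5 \right)} k = 0 \cdot \frac{1}{28} = 0$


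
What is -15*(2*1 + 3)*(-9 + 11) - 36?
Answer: -186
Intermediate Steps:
-15*(2*1 + 3)*(-9 + 11) - 36 = -15*(2 + 3)*2 - 36 = -75*2 - 36 = -15*10 - 36 = -150 - 36 = -186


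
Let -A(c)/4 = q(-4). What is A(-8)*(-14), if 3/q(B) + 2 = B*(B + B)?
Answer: 28/5 ≈ 5.6000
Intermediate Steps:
q(B) = 3/(-2 + 2*B²) (q(B) = 3/(-2 + B*(B + B)) = 3/(-2 + B*(2*B)) = 3/(-2 + 2*B²))
A(c) = -⅖ (A(c) = -6/(-1 + (-4)²) = -6/(-1 + 16) = -6/15 = -4*⅒ = -⅖)
A(-8)*(-14) = -⅖*(-14) = 28/5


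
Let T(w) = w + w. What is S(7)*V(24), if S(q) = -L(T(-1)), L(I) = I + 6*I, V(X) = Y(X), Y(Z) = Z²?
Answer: 8064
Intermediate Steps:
T(w) = 2*w
V(X) = X²
L(I) = 7*I
S(q) = 14 (S(q) = -7*2*(-1) = -7*(-2) = -1*(-14) = 14)
S(7)*V(24) = 14*24² = 14*576 = 8064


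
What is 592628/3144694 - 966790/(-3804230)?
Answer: 264737596435/598156962781 ≈ 0.44259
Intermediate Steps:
592628/3144694 - 966790/(-3804230) = 592628*(1/3144694) - 966790*(-1/3804230) = 296314/1572347 + 96679/380423 = 264737596435/598156962781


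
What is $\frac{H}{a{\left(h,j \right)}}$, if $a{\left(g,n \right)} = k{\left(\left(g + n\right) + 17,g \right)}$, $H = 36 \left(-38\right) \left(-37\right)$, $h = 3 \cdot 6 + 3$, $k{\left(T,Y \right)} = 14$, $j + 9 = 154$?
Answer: $\frac{25308}{7} \approx 3615.4$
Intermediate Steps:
$j = 145$ ($j = -9 + 154 = 145$)
$h = 21$ ($h = 18 + 3 = 21$)
$H = 50616$ ($H = \left(-1368\right) \left(-37\right) = 50616$)
$a{\left(g,n \right)} = 14$
$\frac{H}{a{\left(h,j \right)}} = \frac{50616}{14} = 50616 \cdot \frac{1}{14} = \frac{25308}{7}$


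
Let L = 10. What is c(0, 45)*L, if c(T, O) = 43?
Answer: 430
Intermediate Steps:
c(0, 45)*L = 43*10 = 430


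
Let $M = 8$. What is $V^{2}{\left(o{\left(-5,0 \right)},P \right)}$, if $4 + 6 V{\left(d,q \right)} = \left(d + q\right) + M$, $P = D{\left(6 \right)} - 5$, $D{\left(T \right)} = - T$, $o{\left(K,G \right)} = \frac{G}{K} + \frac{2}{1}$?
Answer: $\frac{25}{36} \approx 0.69444$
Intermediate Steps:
$o{\left(K,G \right)} = 2 + \frac{G}{K}$ ($o{\left(K,G \right)} = \frac{G}{K} + 2 \cdot 1 = \frac{G}{K} + 2 = 2 + \frac{G}{K}$)
$P = -11$ ($P = \left(-1\right) 6 - 5 = -6 - 5 = -11$)
$V{\left(d,q \right)} = \frac{2}{3} + \frac{d}{6} + \frac{q}{6}$ ($V{\left(d,q \right)} = - \frac{2}{3} + \frac{\left(d + q\right) + 8}{6} = - \frac{2}{3} + \frac{8 + d + q}{6} = - \frac{2}{3} + \left(\frac{4}{3} + \frac{d}{6} + \frac{q}{6}\right) = \frac{2}{3} + \frac{d}{6} + \frac{q}{6}$)
$V^{2}{\left(o{\left(-5,0 \right)},P \right)} = \left(\frac{2}{3} + \frac{2 + \frac{0}{-5}}{6} + \frac{1}{6} \left(-11\right)\right)^{2} = \left(\frac{2}{3} + \frac{2 + 0 \left(- \frac{1}{5}\right)}{6} - \frac{11}{6}\right)^{2} = \left(\frac{2}{3} + \frac{2 + 0}{6} - \frac{11}{6}\right)^{2} = \left(\frac{2}{3} + \frac{1}{6} \cdot 2 - \frac{11}{6}\right)^{2} = \left(\frac{2}{3} + \frac{1}{3} - \frac{11}{6}\right)^{2} = \left(- \frac{5}{6}\right)^{2} = \frac{25}{36}$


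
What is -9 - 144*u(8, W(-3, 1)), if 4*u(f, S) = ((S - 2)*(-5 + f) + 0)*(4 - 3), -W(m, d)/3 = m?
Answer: -765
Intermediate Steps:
W(m, d) = -3*m
u(f, S) = (-5 + f)*(-2 + S)/4 (u(f, S) = (((S - 2)*(-5 + f) + 0)*(4 - 3))/4 = (((-2 + S)*(-5 + f) + 0)*1)/4 = (((-5 + f)*(-2 + S) + 0)*1)/4 = (((-5 + f)*(-2 + S))*1)/4 = ((-5 + f)*(-2 + S))/4 = (-5 + f)*(-2 + S)/4)
-9 - 144*u(8, W(-3, 1)) = -9 - 144*(5/2 - (-15)*(-3)/4 - 1/2*8 + (1/4)*(-3*(-3))*8) = -9 - 144*(5/2 - 5/4*9 - 4 + (1/4)*9*8) = -9 - 144*(5/2 - 45/4 - 4 + 18) = -9 - 144*21/4 = -9 - 756 = -765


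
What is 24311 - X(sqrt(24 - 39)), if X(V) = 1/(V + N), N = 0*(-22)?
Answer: 24311 + I*sqrt(15)/15 ≈ 24311.0 + 0.2582*I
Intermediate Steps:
N = 0
X(V) = 1/V (X(V) = 1/(V + 0) = 1/V)
24311 - X(sqrt(24 - 39)) = 24311 - 1/(sqrt(24 - 39)) = 24311 - 1/(sqrt(-15)) = 24311 - 1/(I*sqrt(15)) = 24311 - (-1)*I*sqrt(15)/15 = 24311 + I*sqrt(15)/15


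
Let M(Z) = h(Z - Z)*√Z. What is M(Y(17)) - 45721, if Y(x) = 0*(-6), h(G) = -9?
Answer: -45721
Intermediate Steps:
Y(x) = 0
M(Z) = -9*√Z
M(Y(17)) - 45721 = -9*√0 - 45721 = -9*0 - 45721 = 0 - 45721 = -45721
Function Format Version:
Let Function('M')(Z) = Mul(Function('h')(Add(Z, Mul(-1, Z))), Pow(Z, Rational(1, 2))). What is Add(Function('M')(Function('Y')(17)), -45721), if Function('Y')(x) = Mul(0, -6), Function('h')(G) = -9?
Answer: -45721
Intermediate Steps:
Function('Y')(x) = 0
Function('M')(Z) = Mul(-9, Pow(Z, Rational(1, 2)))
Add(Function('M')(Function('Y')(17)), -45721) = Add(Mul(-9, Pow(0, Rational(1, 2))), -45721) = Add(Mul(-9, 0), -45721) = Add(0, -45721) = -45721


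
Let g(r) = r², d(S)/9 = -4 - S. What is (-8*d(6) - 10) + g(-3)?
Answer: 719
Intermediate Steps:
d(S) = -36 - 9*S (d(S) = 9*(-4 - S) = -36 - 9*S)
(-8*d(6) - 10) + g(-3) = (-8*(-36 - 9*6) - 10) + (-3)² = (-8*(-36 - 54) - 10) + 9 = (-8*(-90) - 10) + 9 = (720 - 10) + 9 = 710 + 9 = 719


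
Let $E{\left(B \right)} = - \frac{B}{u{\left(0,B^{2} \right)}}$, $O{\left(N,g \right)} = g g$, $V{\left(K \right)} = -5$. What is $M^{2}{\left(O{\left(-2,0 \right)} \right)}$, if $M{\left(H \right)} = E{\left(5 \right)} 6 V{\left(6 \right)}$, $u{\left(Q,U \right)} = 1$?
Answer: $22500$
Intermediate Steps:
$O{\left(N,g \right)} = g^{2}$
$E{\left(B \right)} = - B$ ($E{\left(B \right)} = - \frac{B}{1} = - B 1 = - B$)
$M{\left(H \right)} = 150$ ($M{\left(H \right)} = \left(-1\right) 5 \cdot 6 \left(-5\right) = \left(-5\right) 6 \left(-5\right) = \left(-30\right) \left(-5\right) = 150$)
$M^{2}{\left(O{\left(-2,0 \right)} \right)} = 150^{2} = 22500$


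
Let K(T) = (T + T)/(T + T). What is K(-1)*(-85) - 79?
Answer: -164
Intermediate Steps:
K(T) = 1 (K(T) = (2*T)/((2*T)) = (2*T)*(1/(2*T)) = 1)
K(-1)*(-85) - 79 = 1*(-85) - 79 = -85 - 79 = -164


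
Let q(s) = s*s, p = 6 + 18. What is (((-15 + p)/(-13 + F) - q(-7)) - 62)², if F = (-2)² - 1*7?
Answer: 3186225/256 ≈ 12446.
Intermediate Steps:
F = -3 (F = 4 - 7 = -3)
p = 24
q(s) = s²
(((-15 + p)/(-13 + F) - q(-7)) - 62)² = (((-15 + 24)/(-13 - 3) - 1*(-7)²) - 62)² = ((9/(-16) - 1*49) - 62)² = ((9*(-1/16) - 49) - 62)² = ((-9/16 - 49) - 62)² = (-793/16 - 62)² = (-1785/16)² = 3186225/256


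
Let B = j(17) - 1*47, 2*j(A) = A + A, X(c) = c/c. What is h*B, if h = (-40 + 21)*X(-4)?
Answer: 570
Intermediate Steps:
X(c) = 1
j(A) = A (j(A) = (A + A)/2 = (2*A)/2 = A)
B = -30 (B = 17 - 1*47 = 17 - 47 = -30)
h = -19 (h = (-40 + 21)*1 = -19*1 = -19)
h*B = -19*(-30) = 570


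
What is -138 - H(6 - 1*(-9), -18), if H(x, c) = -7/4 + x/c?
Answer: -1625/12 ≈ -135.42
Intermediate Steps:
H(x, c) = -7/4 + x/c (H(x, c) = -7*¼ + x/c = -7/4 + x/c)
-138 - H(6 - 1*(-9), -18) = -138 - (-7/4 + (6 - 1*(-9))/(-18)) = -138 - (-7/4 + (6 + 9)*(-1/18)) = -138 - (-7/4 + 15*(-1/18)) = -138 - (-7/4 - ⅚) = -138 - 1*(-31/12) = -138 + 31/12 = -1625/12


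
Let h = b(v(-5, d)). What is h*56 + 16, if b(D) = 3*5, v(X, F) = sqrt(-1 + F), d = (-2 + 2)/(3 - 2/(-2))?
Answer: 856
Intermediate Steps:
d = 0 (d = 0/(3 - 2*(-1/2)) = 0/(3 + 1) = 0/4 = 0*(1/4) = 0)
b(D) = 15
h = 15
h*56 + 16 = 15*56 + 16 = 840 + 16 = 856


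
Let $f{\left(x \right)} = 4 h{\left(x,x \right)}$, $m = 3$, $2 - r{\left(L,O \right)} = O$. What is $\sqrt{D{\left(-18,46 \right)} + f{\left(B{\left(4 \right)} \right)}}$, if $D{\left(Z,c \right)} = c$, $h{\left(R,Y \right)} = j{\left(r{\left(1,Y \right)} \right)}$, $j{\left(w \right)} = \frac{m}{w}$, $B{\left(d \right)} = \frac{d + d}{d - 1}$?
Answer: $2 \sqrt{7} \approx 5.2915$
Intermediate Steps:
$B{\left(d \right)} = \frac{2 d}{-1 + d}$
$r{\left(L,O \right)} = 2 - O$
$j{\left(w \right)} = \frac{3}{w}$
$h{\left(R,Y \right)} = \frac{3}{2 - Y}$
$f{\left(x \right)} = - \frac{12}{-2 + x}$ ($f{\left(x \right)} = 4 \left(- \frac{3}{-2 + x}\right) = - \frac{12}{-2 + x}$)
$\sqrt{D{\left(-18,46 \right)} + f{\left(B{\left(4 \right)} \right)}} = \sqrt{46 - \frac{12}{-2 + 2 \cdot 4 \frac{1}{-1 + 4}}} = \sqrt{46 - \frac{12}{-2 + 2 \cdot 4 \cdot \frac{1}{3}}} = \sqrt{46 - \frac{12}{-2 + \frac{8}{3}}} = \sqrt{46 - \frac{12}{\frac{2}{3}}} = \sqrt{46 - 18} = \sqrt{28} = 2 \sqrt{7}$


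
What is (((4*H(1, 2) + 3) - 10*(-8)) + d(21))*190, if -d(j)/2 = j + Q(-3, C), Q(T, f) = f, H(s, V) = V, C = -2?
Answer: 10070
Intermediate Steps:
d(j) = 4 - 2*j (d(j) = -2*(j - 2) = -2*(-2 + j) = 4 - 2*j)
(((4*H(1, 2) + 3) - 10*(-8)) + d(21))*190 = (((4*2 + 3) - 10*(-8)) + (4 - 2*21))*190 = (((8 + 3) + 80) + (4 - 42))*190 = ((11 + 80) - 38)*190 = (91 - 38)*190 = 53*190 = 10070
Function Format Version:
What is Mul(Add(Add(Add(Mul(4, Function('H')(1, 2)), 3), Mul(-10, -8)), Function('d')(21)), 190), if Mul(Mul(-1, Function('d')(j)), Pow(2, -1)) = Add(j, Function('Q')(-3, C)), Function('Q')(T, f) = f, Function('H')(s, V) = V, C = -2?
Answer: 10070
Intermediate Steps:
Function('d')(j) = Add(4, Mul(-2, j)) (Function('d')(j) = Mul(-2, Add(j, -2)) = Mul(-2, Add(-2, j)) = Add(4, Mul(-2, j)))
Mul(Add(Add(Add(Mul(4, Function('H')(1, 2)), 3), Mul(-10, -8)), Function('d')(21)), 190) = Mul(Add(Add(Add(Mul(4, 2), 3), Mul(-10, -8)), Add(4, Mul(-2, 21))), 190) = Mul(Add(Add(Add(8, 3), 80), Add(4, -42)), 190) = Mul(Add(Add(11, 80), -38), 190) = Mul(Add(91, -38), 190) = Mul(53, 190) = 10070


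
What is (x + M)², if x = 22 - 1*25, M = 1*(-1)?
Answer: 16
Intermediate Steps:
M = -1
x = -3 (x = 22 - 25 = -3)
(x + M)² = (-3 - 1)² = (-4)² = 16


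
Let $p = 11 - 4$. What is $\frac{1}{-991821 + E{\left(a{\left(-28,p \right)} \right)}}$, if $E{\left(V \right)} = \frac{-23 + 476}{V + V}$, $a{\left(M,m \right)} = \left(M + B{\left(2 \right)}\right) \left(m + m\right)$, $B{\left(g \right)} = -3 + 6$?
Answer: $- \frac{700}{694275153} \approx -1.0082 \cdot 10^{-6}$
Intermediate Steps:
$p = 7$ ($p = 11 - 4 = 7$)
$B{\left(g \right)} = 3$
$a{\left(M,m \right)} = 2 m \left(3 + M\right)$ ($a{\left(M,m \right)} = \left(M + 3\right) \left(m + m\right) = \left(3 + M\right) 2 m = 2 m \left(3 + M\right)$)
$E{\left(V \right)} = \frac{453}{2 V}$
$\frac{1}{-991821 + E{\left(a{\left(-28,p \right)} \right)}} = \frac{1}{-991821 + \frac{453}{2 \cdot 2 \cdot 7 \left(3 - 28\right)}} = \frac{1}{-991821 + \frac{453}{2 \cdot 2 \cdot 7 \left(-25\right)}} = \frac{1}{-991821 + \frac{453}{2 \left(-350\right)}} = \frac{1}{-991821 + \frac{453}{2} \left(- \frac{1}{350}\right)} = \frac{1}{-991821 - \frac{453}{700}} = \frac{1}{- \frac{694275153}{700}} = - \frac{700}{694275153}$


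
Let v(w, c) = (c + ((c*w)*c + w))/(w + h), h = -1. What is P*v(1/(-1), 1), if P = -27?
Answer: -27/2 ≈ -13.500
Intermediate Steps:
v(w, c) = (c + w + w*c²)/(-1 + w) (v(w, c) = (c + ((c*w)*c + w))/(w - 1) = (c + (w*c² + w))/(-1 + w) = (c + (w + w*c²))/(-1 + w) = (c + w + w*c²)/(-1 + w))
P*v(1/(-1), 1) = -27*(1 + 1/(-1) + (1/(-1))*1²)/(-1 + 1/(-1)) = -27*(1 + 1*(-1) + (1*(-1))*1)/(-1 + 1*(-1)) = -27*(1 - 1 - 1*1)/(-1 - 1) = -27*(1 - 1 - 1)/(-2) = -(-27)*(-1)/2 = -27*½ = -27/2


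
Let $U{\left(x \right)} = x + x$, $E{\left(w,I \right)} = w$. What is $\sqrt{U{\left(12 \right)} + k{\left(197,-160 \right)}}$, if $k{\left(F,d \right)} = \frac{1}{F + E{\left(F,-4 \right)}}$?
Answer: $\frac{7 \sqrt{76042}}{394} \approx 4.8992$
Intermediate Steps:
$U{\left(x \right)} = 2 x$
$k{\left(F,d \right)} = \frac{1}{2 F}$ ($k{\left(F,d \right)} = \frac{1}{F + F} = \frac{1}{2 F}$)
$\sqrt{U{\left(12 \right)} + k{\left(197,-160 \right)}} = \sqrt{2 \cdot 12 + \frac{1}{2 \cdot 197}} = \sqrt{24 + \frac{1}{2} \cdot \frac{1}{197}} = \sqrt{24 + \frac{1}{394}} = \sqrt{\frac{9457}{394}} = \frac{7 \sqrt{76042}}{394}$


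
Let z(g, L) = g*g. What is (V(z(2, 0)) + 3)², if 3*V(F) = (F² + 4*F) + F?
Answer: 225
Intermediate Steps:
z(g, L) = g²
V(F) = F²/3 + 5*F/3 (V(F) = ((F² + 4*F) + F)/3 = (F² + 5*F)/3 = F²/3 + 5*F/3)
(V(z(2, 0)) + 3)² = ((⅓)*2²*(5 + 2²) + 3)² = ((⅓)*4*(5 + 4) + 3)² = ((⅓)*4*9 + 3)² = (12 + 3)² = 15² = 225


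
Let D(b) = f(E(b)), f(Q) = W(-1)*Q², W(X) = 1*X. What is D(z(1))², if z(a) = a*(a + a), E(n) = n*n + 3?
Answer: 2401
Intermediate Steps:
W(X) = X
E(n) = 3 + n² (E(n) = n² + 3 = 3 + n²)
z(a) = 2*a² (z(a) = a*(2*a) = 2*a²)
f(Q) = -Q²
D(b) = -(3 + b²)²
D(z(1))² = (-(3 + (2*1²)²)²)² = (-(3 + (2*1)²)²)² = (-(3 + 2²)²)² = (-(3 + 4)²)² = (-1*7²)² = (-1*49)² = (-49)² = 2401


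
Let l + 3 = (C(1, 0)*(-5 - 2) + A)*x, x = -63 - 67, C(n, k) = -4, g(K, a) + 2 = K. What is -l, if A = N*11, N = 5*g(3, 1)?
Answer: 10793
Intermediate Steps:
g(K, a) = -2 + K
x = -130
N = 5 (N = 5*(-2 + 3) = 5*1 = 5)
A = 55 (A = 5*11 = 55)
l = -10793 (l = -3 + (-4*(-5 - 2) + 55)*(-130) = -3 + (-4*(-7) + 55)*(-130) = -3 + (28 + 55)*(-130) = -3 + 83*(-130) = -3 - 10790 = -10793)
-l = -1*(-10793) = 10793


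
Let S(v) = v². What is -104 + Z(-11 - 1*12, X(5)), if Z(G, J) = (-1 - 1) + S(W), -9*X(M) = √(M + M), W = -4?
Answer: -90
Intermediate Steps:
X(M) = -√2*√M/9 (X(M) = -√(M + M)/9 = -√2*√M/9)
Z(G, J) = 14 (Z(G, J) = (-1 - 1) + (-4)² = -2 + 16 = 14)
-104 + Z(-11 - 1*12, X(5)) = -104 + 14 = -90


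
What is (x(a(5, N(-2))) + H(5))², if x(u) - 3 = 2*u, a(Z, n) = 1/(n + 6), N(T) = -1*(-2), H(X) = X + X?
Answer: 2809/16 ≈ 175.56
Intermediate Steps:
H(X) = 2*X
N(T) = 2
a(Z, n) = 1/(6 + n)
x(u) = 3 + 2*u
(x(a(5, N(-2))) + H(5))² = ((3 + 2/(6 + 2)) + 2*5)² = ((3 + 2/8) + 10)² = ((3 + 2*(⅛)) + 10)² = ((3 + ¼) + 10)² = (13/4 + 10)² = (53/4)² = 2809/16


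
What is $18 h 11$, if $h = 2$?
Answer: $396$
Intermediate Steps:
$18 h 11 = 18 \cdot 2 \cdot 11 = 36 \cdot 11 = 396$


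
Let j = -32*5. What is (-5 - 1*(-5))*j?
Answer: 0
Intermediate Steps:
j = -160
(-5 - 1*(-5))*j = (-5 - 1*(-5))*(-160) = (-5 + 5)*(-160) = 0*(-160) = 0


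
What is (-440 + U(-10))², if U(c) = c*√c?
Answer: 192600 + 8800*I*√10 ≈ 1.926e+5 + 27828.0*I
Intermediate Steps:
U(c) = c^(3/2)
(-440 + U(-10))² = (-440 + (-10)^(3/2))² = (-440 - 10*I*√10)²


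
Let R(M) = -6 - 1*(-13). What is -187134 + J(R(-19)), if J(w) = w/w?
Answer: -187133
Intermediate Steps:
R(M) = 7 (R(M) = -6 + 13 = 7)
J(w) = 1
-187134 + J(R(-19)) = -187134 + 1 = -187133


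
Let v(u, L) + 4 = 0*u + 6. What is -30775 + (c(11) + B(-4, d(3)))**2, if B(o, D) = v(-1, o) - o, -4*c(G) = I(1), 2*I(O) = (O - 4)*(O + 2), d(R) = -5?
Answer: -1966351/64 ≈ -30724.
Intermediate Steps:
I(O) = (-4 + O)*(2 + O)/2 (I(O) = ((O - 4)*(O + 2))/2 = ((-4 + O)*(2 + O))/2 = (-4 + O)*(2 + O)/2)
v(u, L) = 2 (v(u, L) = -4 + (0*u + 6) = -4 + (0 + 6) = -4 + 6 = 2)
c(G) = 9/8 (c(G) = -(-4 + (1/2)*1**2 - 1*1)/4 = -(-4 + (1/2)*1 - 1)/4 = -(-4 + 1/2 - 1)/4 = -1/4*(-9/2) = 9/8)
B(o, D) = 2 - o
-30775 + (c(11) + B(-4, d(3)))**2 = -30775 + (9/8 + (2 - 1*(-4)))**2 = -30775 + (9/8 + (2 + 4))**2 = -30775 + (9/8 + 6)**2 = -30775 + (57/8)**2 = -30775 + 3249/64 = -1966351/64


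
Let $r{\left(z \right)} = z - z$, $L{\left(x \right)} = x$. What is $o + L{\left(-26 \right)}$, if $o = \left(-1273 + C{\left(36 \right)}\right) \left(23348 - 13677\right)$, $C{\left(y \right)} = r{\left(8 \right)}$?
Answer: $-12311209$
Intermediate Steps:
$r{\left(z \right)} = 0$
$C{\left(y \right)} = 0$
$o = -12311183$ ($o = \left(-1273 + 0\right) \left(23348 - 13677\right) = \left(-1273\right) 9671 = -12311183$)
$o + L{\left(-26 \right)} = -12311183 - 26 = -12311209$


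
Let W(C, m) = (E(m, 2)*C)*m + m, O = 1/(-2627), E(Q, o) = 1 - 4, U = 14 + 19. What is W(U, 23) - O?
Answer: -5921257/2627 ≈ -2254.0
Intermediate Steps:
U = 33
E(Q, o) = -3
O = -1/2627 ≈ -0.00038066
W(C, m) = m - 3*C*m (W(C, m) = (-3*C)*m + m = -3*C*m + m = m - 3*C*m)
W(U, 23) - O = 23*(1 - 3*33) - 1*(-1/2627) = 23*(1 - 99) + 1/2627 = 23*(-98) + 1/2627 = -2254 + 1/2627 = -5921257/2627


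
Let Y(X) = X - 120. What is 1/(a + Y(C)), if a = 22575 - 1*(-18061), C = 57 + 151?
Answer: 1/40724 ≈ 2.4556e-5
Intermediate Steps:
C = 208
Y(X) = -120 + X
a = 40636 (a = 22575 + 18061 = 40636)
1/(a + Y(C)) = 1/(40636 + (-120 + 208)) = 1/(40636 + 88) = 1/40724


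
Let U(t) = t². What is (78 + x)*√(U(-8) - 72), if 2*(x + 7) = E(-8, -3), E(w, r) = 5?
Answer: 147*I*√2 ≈ 207.89*I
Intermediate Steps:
x = -9/2 (x = -7 + (½)*5 = -7 + 5/2 = -9/2 ≈ -4.5000)
(78 + x)*√(U(-8) - 72) = (78 - 9/2)*√((-8)² - 72) = 147*√(64 - 72)/2 = 147*√(-8)/2 = 147*(2*I*√2)/2 = 147*I*√2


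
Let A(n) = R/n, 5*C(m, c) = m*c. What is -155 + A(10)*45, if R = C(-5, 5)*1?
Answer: -355/2 ≈ -177.50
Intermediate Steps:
C(m, c) = c*m/5 (C(m, c) = (m*c)/5 = (c*m)/5 = c*m/5)
R = -5 (R = ((1/5)*5*(-5))*1 = -5*1 = -5)
A(n) = -5/n
-155 + A(10)*45 = -155 - 5/10*45 = -155 - 5*1/10*45 = -155 - 1/2*45 = -155 - 45/2 = -355/2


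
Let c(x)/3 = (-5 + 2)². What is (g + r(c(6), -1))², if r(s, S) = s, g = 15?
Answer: 1764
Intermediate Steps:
c(x) = 27 (c(x) = 3*(-5 + 2)² = 3*(-3)² = 3*9 = 27)
(g + r(c(6), -1))² = (15 + 27)² = 42² = 1764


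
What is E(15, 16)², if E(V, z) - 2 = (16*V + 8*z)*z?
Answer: 34692100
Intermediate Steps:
E(V, z) = 2 + z*(8*z + 16*V) (E(V, z) = 2 + (16*V + 8*z)*z = 2 + (8*z + 16*V)*z = 2 + z*(8*z + 16*V))
E(15, 16)² = (2 + 8*16² + 16*15*16)² = (2 + 8*256 + 3840)² = (2 + 2048 + 3840)² = 5890² = 34692100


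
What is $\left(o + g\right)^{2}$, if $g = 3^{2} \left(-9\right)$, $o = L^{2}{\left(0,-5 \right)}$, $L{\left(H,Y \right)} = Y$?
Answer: $3136$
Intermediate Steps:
$o = 25$ ($o = \left(-5\right)^{2} = 25$)
$g = -81$ ($g = 9 \left(-9\right) = -81$)
$\left(o + g\right)^{2} = \left(25 - 81\right)^{2} = \left(-56\right)^{2} = 3136$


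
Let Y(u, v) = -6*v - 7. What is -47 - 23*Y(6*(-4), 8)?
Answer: 1218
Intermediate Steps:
Y(u, v) = -7 - 6*v
-47 - 23*Y(6*(-4), 8) = -47 - 23*(-7 - 6*8) = -47 - 23*(-7 - 48) = -47 - 23*(-55) = -47 + 1265 = 1218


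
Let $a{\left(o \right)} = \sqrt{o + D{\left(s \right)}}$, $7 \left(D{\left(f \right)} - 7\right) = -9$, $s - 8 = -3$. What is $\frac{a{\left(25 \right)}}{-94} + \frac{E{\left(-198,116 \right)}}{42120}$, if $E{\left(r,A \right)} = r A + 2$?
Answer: $- \frac{11483}{21060} - \frac{\sqrt{1505}}{658} \approx -0.60421$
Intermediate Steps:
$s = 5$ ($s = 8 - 3 = 5$)
$D{\left(f \right)} = \frac{40}{7}$ ($D{\left(f \right)} = 7 + \frac{1}{7} \left(-9\right) = 7 - \frac{9}{7} = \frac{40}{7}$)
$a{\left(o \right)} = \sqrt{\frac{40}{7} + o}$ ($a{\left(o \right)} = \sqrt{o + \frac{40}{7}} = \sqrt{\frac{40}{7} + o}$)
$E{\left(r,A \right)} = 2 + A r$ ($E{\left(r,A \right)} = A r + 2 = 2 + A r$)
$\frac{a{\left(25 \right)}}{-94} + \frac{E{\left(-198,116 \right)}}{42120} = \frac{\frac{1}{7} \sqrt{280 + 49 \cdot 25}}{-94} + \frac{2 + 116 \left(-198\right)}{42120} = \frac{\sqrt{280 + 1225}}{7} \left(- \frac{1}{94}\right) + \left(2 - 22968\right) \frac{1}{42120} = \frac{\sqrt{1505}}{7} \left(- \frac{1}{94}\right) - \frac{11483}{21060} = - \frac{\sqrt{1505}}{658} - \frac{11483}{21060} = - \frac{11483}{21060} - \frac{\sqrt{1505}}{658}$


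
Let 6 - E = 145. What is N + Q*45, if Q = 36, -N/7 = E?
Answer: 2593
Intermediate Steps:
E = -139 (E = 6 - 1*145 = 6 - 145 = -139)
N = 973 (N = -7*(-139) = 973)
N + Q*45 = 973 + 36*45 = 973 + 1620 = 2593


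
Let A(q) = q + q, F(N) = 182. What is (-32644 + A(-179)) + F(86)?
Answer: -32820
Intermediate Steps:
A(q) = 2*q
(-32644 + A(-179)) + F(86) = (-32644 + 2*(-179)) + 182 = (-32644 - 358) + 182 = -33002 + 182 = -32820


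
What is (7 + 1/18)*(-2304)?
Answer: -16256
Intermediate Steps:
(7 + 1/18)*(-2304) = (127/18)*(-2304) = -16256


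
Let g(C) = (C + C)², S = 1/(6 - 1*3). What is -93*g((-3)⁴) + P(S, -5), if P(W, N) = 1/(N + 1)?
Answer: -9762769/4 ≈ -2.4407e+6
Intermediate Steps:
S = ⅓ (S = 1/(6 - 3) = 1/3 = ⅓ ≈ 0.33333)
P(W, N) = 1/(1 + N)
g(C) = 4*C² (g(C) = (2*C)² = 4*C²)
-93*g((-3)⁴) + P(S, -5) = -372*((-3)⁴)² + 1/(1 - 5) = -372*81² + 1/(-4) = -372*6561 - ¼ = -93*26244 - ¼ = -2440692 - ¼ = -9762769/4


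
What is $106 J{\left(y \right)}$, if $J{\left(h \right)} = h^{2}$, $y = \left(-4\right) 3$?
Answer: $15264$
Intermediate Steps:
$y = -12$
$106 J{\left(y \right)} = 106 \left(-12\right)^{2} = 106 \cdot 144 = 15264$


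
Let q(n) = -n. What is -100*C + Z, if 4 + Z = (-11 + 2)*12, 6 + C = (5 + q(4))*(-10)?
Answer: 1488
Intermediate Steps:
C = -16 (C = -6 + (5 - 1*4)*(-10) = -6 + (5 - 4)*(-10) = -6 + 1*(-10) = -6 - 10 = -16)
Z = -112 (Z = -4 + (-11 + 2)*12 = -4 - 9*12 = -4 - 108 = -112)
-100*C + Z = -100*(-16) - 112 = 1600 - 112 = 1488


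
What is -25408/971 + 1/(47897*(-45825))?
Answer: -55767511676171/2131228504275 ≈ -26.167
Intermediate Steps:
-25408/971 + 1/(47897*(-45825)) = -25408*1/971 + (1/47897)*(-1/45825) = -25408/971 - 1/2194880025 = -55767511676171/2131228504275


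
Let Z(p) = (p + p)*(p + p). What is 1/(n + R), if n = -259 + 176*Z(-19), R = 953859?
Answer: 1/1207744 ≈ 8.2799e-7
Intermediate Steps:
Z(p) = 4*p**2 (Z(p) = (2*p)*(2*p) = 4*p**2)
n = 253885 (n = -259 + 176*(4*(-19)**2) = -259 + 176*(4*361) = -259 + 176*1444 = -259 + 254144 = 253885)
1/(n + R) = 1/(253885 + 953859) = 1/1207744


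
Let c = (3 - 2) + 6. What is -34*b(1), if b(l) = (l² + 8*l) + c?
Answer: -544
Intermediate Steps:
c = 7 (c = 1 + 6 = 7)
b(l) = 7 + l² + 8*l (b(l) = (l² + 8*l) + 7 = 7 + l² + 8*l)
-34*b(1) = -34*(7 + 1² + 8*1) = -34*(7 + 1 + 8) = -34*16 = -544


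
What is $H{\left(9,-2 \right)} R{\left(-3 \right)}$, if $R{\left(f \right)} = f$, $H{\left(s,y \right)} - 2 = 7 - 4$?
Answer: $-15$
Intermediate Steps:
$H{\left(s,y \right)} = 5$ ($H{\left(s,y \right)} = 2 + \left(7 - 4\right) = 2 + 3 = 5$)
$H{\left(9,-2 \right)} R{\left(-3 \right)} = 5 \left(-3\right) = -15$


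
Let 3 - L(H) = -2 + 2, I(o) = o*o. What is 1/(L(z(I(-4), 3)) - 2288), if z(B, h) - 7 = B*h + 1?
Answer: -1/2285 ≈ -0.00043764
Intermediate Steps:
I(o) = o²
z(B, h) = 8 + B*h (z(B, h) = 7 + (B*h + 1) = 7 + (1 + B*h) = 8 + B*h)
L(H) = 3 (L(H) = 3 - (-2 + 2) = 3 - 1*0 = 3 + 0 = 3)
1/(L(z(I(-4), 3)) - 2288) = 1/(3 - 2288) = 1/(-2285) = -1/2285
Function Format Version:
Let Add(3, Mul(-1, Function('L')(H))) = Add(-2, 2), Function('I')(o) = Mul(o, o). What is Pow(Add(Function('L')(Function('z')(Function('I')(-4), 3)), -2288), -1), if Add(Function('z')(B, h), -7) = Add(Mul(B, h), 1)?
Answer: Rational(-1, 2285) ≈ -0.00043764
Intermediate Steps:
Function('I')(o) = Pow(o, 2)
Function('z')(B, h) = Add(8, Mul(B, h)) (Function('z')(B, h) = Add(7, Add(Mul(B, h), 1)) = Add(7, Add(1, Mul(B, h))) = Add(8, Mul(B, h)))
Function('L')(H) = 3 (Function('L')(H) = Add(3, Mul(-1, Add(-2, 2))) = Add(3, Mul(-1, 0)) = Add(3, 0) = 3)
Pow(Add(Function('L')(Function('z')(Function('I')(-4), 3)), -2288), -1) = Pow(Add(3, -2288), -1) = Pow(-2285, -1) = Rational(-1, 2285)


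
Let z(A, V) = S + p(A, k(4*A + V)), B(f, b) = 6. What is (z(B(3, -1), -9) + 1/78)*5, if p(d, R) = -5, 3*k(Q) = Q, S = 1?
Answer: -1555/78 ≈ -19.936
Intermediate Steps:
k(Q) = Q/3
z(A, V) = -4 (z(A, V) = 1 - 5 = -4)
(z(B(3, -1), -9) + 1/78)*5 = (-4 + 1/78)*5 = -311/78*5 = -1555/78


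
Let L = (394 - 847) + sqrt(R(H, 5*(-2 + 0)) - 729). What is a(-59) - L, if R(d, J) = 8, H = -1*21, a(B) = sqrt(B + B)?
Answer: 453 + I*sqrt(118) - I*sqrt(721) ≈ 453.0 - 15.989*I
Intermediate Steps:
a(B) = sqrt(2)*sqrt(B) (a(B) = sqrt(2*B) = sqrt(2)*sqrt(B))
H = -21
L = -453 + I*sqrt(721) (L = (394 - 847) + sqrt(8 - 729) = -453 + sqrt(-721) = -453 + I*sqrt(721) ≈ -453.0 + 26.851*I)
a(-59) - L = sqrt(2)*sqrt(-59) - (-453 + I*sqrt(721)) = sqrt(2)*(I*sqrt(59)) + (453 - I*sqrt(721)) = I*sqrt(118) + (453 - I*sqrt(721)) = 453 + I*sqrt(118) - I*sqrt(721)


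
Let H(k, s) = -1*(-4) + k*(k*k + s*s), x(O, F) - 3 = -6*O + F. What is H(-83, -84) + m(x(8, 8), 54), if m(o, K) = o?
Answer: -1157468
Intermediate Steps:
x(O, F) = 3 + F - 6*O (x(O, F) = 3 + (-6*O + F) = 3 + (F - 6*O) = 3 + F - 6*O)
H(k, s) = 4 + k*(k² + s²)
H(-83, -84) + m(x(8, 8), 54) = (4 + (-83)³ - 83*(-84)²) + (3 + 8 - 6*8) = (4 - 571787 - 83*7056) + (3 + 8 - 48) = (4 - 571787 - 585648) - 37 = -1157431 - 37 = -1157468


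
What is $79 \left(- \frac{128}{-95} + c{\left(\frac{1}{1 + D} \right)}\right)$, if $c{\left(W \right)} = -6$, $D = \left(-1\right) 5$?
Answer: $- \frac{34918}{95} \approx -367.56$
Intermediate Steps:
$D = -5$
$79 \left(- \frac{128}{-95} + c{\left(\frac{1}{1 + D} \right)}\right) = 79 \left(- \frac{128}{-95} - 6\right) = 79 \left(\left(-128\right) \left(- \frac{1}{95}\right) - 6\right) = 79 \left(\frac{128}{95} - 6\right) = 79 \left(- \frac{442}{95}\right) = - \frac{34918}{95}$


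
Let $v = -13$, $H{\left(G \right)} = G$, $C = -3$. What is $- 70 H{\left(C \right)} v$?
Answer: $-2730$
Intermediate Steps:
$- 70 H{\left(C \right)} v = \left(-70\right) \left(-3\right) \left(-13\right) = 210 \left(-13\right) = -2730$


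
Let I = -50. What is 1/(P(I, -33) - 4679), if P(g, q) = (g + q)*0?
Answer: -1/4679 ≈ -0.00021372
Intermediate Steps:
P(g, q) = 0
1/(P(I, -33) - 4679) = 1/(0 - 4679) = 1/(-4679) = -1/4679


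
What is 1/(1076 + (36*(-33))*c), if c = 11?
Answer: -1/11992 ≈ -8.3389e-5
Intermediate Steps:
1/(1076 + (36*(-33))*c) = 1/(1076 + (36*(-33))*11) = 1/(1076 - 1188*11) = 1/(1076 - 13068) = 1/(-11992) = -1/11992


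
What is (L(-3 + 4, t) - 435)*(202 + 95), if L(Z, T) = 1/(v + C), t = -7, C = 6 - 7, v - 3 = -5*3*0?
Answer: -258093/2 ≈ -1.2905e+5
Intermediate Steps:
v = 3 (v = 3 - 5*3*0 = 3 - 15*0 = 3 + 0 = 3)
C = -1
L(Z, T) = ½ (L(Z, T) = 1/(3 - 1) = 1/2 = ½)
(L(-3 + 4, t) - 435)*(202 + 95) = (½ - 435)*(202 + 95) = -869/2*297 = -258093/2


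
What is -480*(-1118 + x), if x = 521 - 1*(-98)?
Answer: 239520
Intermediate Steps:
x = 619 (x = 521 + 98 = 619)
-480*(-1118 + x) = -480*(-1118 + 619) = -480*(-499) = 239520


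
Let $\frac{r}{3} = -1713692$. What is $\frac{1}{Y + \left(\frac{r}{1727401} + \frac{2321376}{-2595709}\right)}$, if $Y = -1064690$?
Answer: $- \frac{4483830322309}{4773906660543635870} \approx -9.3924 \cdot 10^{-7}$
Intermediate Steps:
$r = -5141076$ ($r = 3 \left(-1713692\right) = -5141076$)
$\frac{1}{Y + \left(\frac{r}{1727401} + \frac{2321376}{-2595709}\right)} = \frac{1}{-1064690 + \left(- \frac{5141076}{1727401} + \frac{2321376}{-2595709}\right)} = \frac{1}{-1064690 + \left(\left(-5141076\right) \frac{1}{1727401} + 2321376 \left(- \frac{1}{2595709}\right)\right)} = \frac{1}{-1064690 - \frac{17354684466660}{4483830322309}} = \frac{1}{- \frac{4773906660543635870}{4483830322309}} = - \frac{4483830322309}{4773906660543635870}$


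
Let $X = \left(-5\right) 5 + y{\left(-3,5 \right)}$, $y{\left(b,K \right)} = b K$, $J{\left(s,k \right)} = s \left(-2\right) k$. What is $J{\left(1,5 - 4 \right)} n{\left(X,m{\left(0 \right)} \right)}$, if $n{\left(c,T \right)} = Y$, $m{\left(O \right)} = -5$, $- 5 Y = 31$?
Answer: $\frac{62}{5} \approx 12.4$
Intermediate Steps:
$J{\left(s,k \right)} = - 2 k s$ ($J{\left(s,k \right)} = - 2 s k = - 2 k s$)
$Y = - \frac{31}{5}$ ($Y = \left(- \frac{1}{5}\right) 31 = - \frac{31}{5} \approx -6.2$)
$y{\left(b,K \right)} = K b$
$X = -40$ ($X = \left(-5\right) 5 + 5 \left(-3\right) = -25 - 15 = -40$)
$n{\left(c,T \right)} = - \frac{31}{5}$
$J{\left(1,5 - 4 \right)} n{\left(X,m{\left(0 \right)} \right)} = \left(-2\right) \left(5 - 4\right) 1 \left(- \frac{31}{5}\right) = \left(-2\right) 1 \cdot 1 \left(- \frac{31}{5}\right) = \left(-2\right) \left(- \frac{31}{5}\right) = \frac{62}{5}$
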